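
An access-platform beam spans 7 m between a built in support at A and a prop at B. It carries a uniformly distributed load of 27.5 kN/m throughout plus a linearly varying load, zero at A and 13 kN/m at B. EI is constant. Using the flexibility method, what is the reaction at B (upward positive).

Remove the prop at B; the released (primary) structure is a cantilever built in at A.
Free-end deflection of the primary structure under the applied loading (downward +):
  UDL 27.5: wL⁴/(8EI) = 8253/EI
  triangular load, peak 13 at the free end: 11w₀L⁴/(120EI) = 2861/EI
  δ_0 = 11115/EI
Flexibility coefficient — unit upward force at B: δ_{BB} = L³/(3EI) = 114.3/EI.
The prop prevents deflection at B: R_B = δ_0/δ_{BB} = 11115/114.3 = 97.21 kN.

R_B = 97.21 kN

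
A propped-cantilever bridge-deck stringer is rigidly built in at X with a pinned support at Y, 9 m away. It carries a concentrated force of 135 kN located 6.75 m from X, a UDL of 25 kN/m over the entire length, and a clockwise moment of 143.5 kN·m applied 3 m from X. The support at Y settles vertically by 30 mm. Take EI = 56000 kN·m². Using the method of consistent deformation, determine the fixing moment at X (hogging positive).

M_X = 481.6 kN·m

Remove the prop at Y; the released (primary) structure is a cantilever built in at X.
Downward deflection at the released point Y due to the loads:
  point load 135 at a = 6.75: Pa²(3L − a)/(6EI) = 20759/EI
  UDL 25: wL⁴/(8EI) = 20503/EI
  clockwise couple 143.5 at a = 3: M₀a(2L − a)/(2EI) = 3229/EI
  δ_0 = 44491/EI
Flexibility coefficient — unit upward force at Y: δ_{YY} = L³/(3EI) = 243/EI.
With EI = 56000 kN·m²: δ_0 = 0.79449 m and δ_{YY} = 0.004339 m/kN.
Compatibility — the beam at Y must follow the support down by 0.03 m: δ_0 − R_Y·δ_{YY} = 0.03, so R_Y = (0.79449 − 0.03)/0.004339 = 176.2 kN.
Moment equilibrium about X: M_X = Σ(load moments about X) − R_Y·L = 2067 − 176.2×9 = 481.6 kN·m.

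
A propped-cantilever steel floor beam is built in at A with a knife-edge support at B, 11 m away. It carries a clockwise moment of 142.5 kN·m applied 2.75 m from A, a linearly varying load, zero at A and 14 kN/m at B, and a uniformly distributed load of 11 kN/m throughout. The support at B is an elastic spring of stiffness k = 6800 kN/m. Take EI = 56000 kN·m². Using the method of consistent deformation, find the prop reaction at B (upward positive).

R_B = 94.47 kN

Remove the prop at B; the released (primary) structure is a cantilever built in at A.
Primary-structure tip deflection at B by superposition:
  clockwise couple 142.5 at a = 2.75: M₀a(2L − a)/(2EI) = 3772/EI
  triangular load, peak 14 at the free end: 11w₀L⁴/(120EI) = 18789/EI
  UDL 11: wL⁴/(8EI) = 20131/EI
  δ_0 = 42692/EI
Tip deflection under a unit load at B: L³/(3EI) = 443.7/EI.
With EI = 56000 kN·m²: δ_0 = 0.76237 m and δ_{BB} = 0.007923 m/kN.
Compatibility — the spring shortens by R_B/k under the reaction it provides: δ_0 − R_B·δ_{BB} = R_B/k. With 1/k = 0.000147 m/kN, R_B = δ_0 / (δ_{BB} + 1/k) = 0.76237 / (0.007923 + 0.000147) = 94.47 kN.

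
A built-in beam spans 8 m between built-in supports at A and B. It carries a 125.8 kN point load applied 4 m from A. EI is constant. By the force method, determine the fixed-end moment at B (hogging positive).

M_B = 125.8 kN·m

Take the two fixed-end moments M_A, M_B as redundants; the released structure is the simple span AB.
Simple-span end rotations at A and B under the given loads:
  at A: point load 125.8 at a = 4: Pab(L + b)/(6LEI) = 503.2/EI
  at B: point load 125.8 at a = 4: Pab(L + a)/(6LEI) = 503.2/EI
  θ_A0 = 503.2/EI,  θ_B0 = 503.2/EI
Flexibility coefficients: a unit moment at one end gives L/(3EI) there and L/(6EI) at the far end, so f₁₁ = f₂₂ = 2.667/EI and f₁₂ = f₂₁ = 1.333/EI.
Compatibility — zero rotation at each built-in end:
  2.667 M_A + 1.333 M_B = 503.2
  1.333 M_A + 2.667 M_B = 503.2
Solving the pair gives M_A = 125.8 kN·m and M_B = 125.8 kN·m (hogging).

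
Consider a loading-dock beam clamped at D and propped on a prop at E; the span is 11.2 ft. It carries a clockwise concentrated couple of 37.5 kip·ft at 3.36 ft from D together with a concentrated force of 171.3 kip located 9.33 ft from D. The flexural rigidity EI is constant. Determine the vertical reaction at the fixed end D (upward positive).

R_D = 39.94 kip

Remove the prop at E; the released (primary) structure is a cantilever built in at D.
Primary-structure tip deflection at E by superposition:
  clockwise couple 37.5 at a = 3.36: M₀a(2L − a)/(2EI) = 1200/EI
  point load 171.3 at a = 9.33: Pa²(3L − a)/(6EI) = 60317/EI
  δ_0 = 61516/EI
Flexibility coefficient — unit upward force at E: δ_{EE} = L³/(3EI) = 468.3/EI.
Compatibility at E: δ_0 − R_E·δ_{EE} = 0, so R_E = 61516/468.3 = 131.4 kip.
Vertical equilibrium: R_D = ΣP − R_E = 171.3 − 131.4 = 39.94 kip.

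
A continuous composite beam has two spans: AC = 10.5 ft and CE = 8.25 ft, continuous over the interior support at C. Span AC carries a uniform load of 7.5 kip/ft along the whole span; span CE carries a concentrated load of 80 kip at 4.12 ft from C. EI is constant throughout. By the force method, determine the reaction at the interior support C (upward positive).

Insert a hinge at C; M_C is the redundant, and each span becomes simply supported.
Rotations at C on the released spans (each span's end-slope, ×1/EI):
  span AC: UDL 7.5: wL³/(24EI) = 361.8/EI
  span CE: point load 80 at a = 4.12: Pab(L + b)/(6LEI) = 340.4/EI
  relative rotation θ_0 = (361.8 + 340.4)/EI = 702.2/EI
A unit hogging moment at C produces rotation L₁/(3EI) + L₂/(3EI) = 6.25/EI.
Compatibility: M_C·(L₁+L₂)/(3EI) = θ_0, giving M_C = 112.4 kip·ft (hogging).
Span AC, ΣM about A with M_C applied at C: R_C^{AC}·10.5 = 413.4 + 112.4, so R_C^{AC} = 50.08 kip and R_A = 78.75 − 50.08 = 28.67 kip.
Span CE, ΣM about E: R_C^{CE}·8.25 = 330.4 + 112.4, so R_C^{CE} = 53.67 kip and R_E = 80 − 53.67 = 26.33 kip.
R_C = 50.08 + 53.67 = 103.7 kip.

R_C = 103.7 kip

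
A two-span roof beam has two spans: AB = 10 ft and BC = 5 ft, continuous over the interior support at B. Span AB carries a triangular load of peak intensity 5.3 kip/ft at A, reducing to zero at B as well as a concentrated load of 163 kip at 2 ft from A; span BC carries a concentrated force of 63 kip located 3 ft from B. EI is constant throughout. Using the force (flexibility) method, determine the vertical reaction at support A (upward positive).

R_A = 133.8 kip

Insert a hinge at B; M_B is the redundant, and each span becomes simply supported.
End slopes at the hinge B, treating each span as simply supported:
  span AB: triangular load, peak 5.3: 7w₀L³/(360EI) = 103.1/EI
  span AB: point load 163 at a = 2: Pab(L + a)/(6LEI) = 521.6/EI
  span BC: point load 63 at a = 3: Pab(L + b)/(6LEI) = 88.2/EI
  relative rotation θ_0 = (624.7 + 88.2)/EI = 712.9/EI
A unit hogging moment at B produces rotation L₁/(3EI) + L₂/(3EI) = 5/EI.
Compatibility: M_B·(L₁+L₂)/(3EI) = θ_0, giving M_B = 142.6 kip·ft (hogging).
Span AB, ΣM about A with M_B applied at B: R_B^{AB}·10 = 414.3 + 142.6, so R_B^{AB} = 55.69 kip and R_A = 189.5 − 55.69 = 133.8 kip.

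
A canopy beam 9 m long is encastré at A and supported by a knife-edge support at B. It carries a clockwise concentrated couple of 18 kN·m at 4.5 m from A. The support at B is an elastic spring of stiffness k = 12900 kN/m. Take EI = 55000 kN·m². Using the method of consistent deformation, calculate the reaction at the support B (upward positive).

R_B = 2.211 kN

Remove the prop at B; the released (primary) structure is a cantilever built in at A.
Downward deflection at the released point B due to the loads:
  clockwise couple 18 at a = 4.5: M₀a(2L − a)/(2EI) = 546.8/EI
Flexibility coefficient — unit upward force at B: δ_{BB} = L³/(3EI) = 243/EI.
With EI = 55000 kN·m²: δ_0 = 0.009941 m and δ_{BB} = 0.004418 m/kN.
Compatibility — the spring shortens by R_B/k under the reaction it provides: δ_0 − R_B·δ_{BB} = R_B/k. With 1/k = 0.000078 m/kN, R_B = δ_0 / (δ_{BB} + 1/k) = 0.009941 / (0.004418 + 0.000078) = 2.211 kN.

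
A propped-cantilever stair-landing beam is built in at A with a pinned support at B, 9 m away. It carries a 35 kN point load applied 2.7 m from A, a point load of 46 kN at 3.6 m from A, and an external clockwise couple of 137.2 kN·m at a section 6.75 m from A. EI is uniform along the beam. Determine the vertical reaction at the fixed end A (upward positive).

R_A = 45.74 kN

Take the reaction at B as the redundant and release it; the primary structure is a cantilever fixed at A.
Free-end deflection of the primary structure under the applied loading (downward +):
  point load 35 at a = 2.7: Pa²(3L − a)/(6EI) = 1033/EI
  point load 46 at a = 3.6: Pa²(3L − a)/(6EI) = 2325/EI
  clockwise couple 137.2 at a = 6.75: M₀a(2L − a)/(2EI) = 5209/EI
  δ_0 = 8568/EI
Flexibility coefficient — unit upward force at B: δ_{BB} = L³/(3EI) = 243/EI.
Compatibility at B: δ_0 − R_B·δ_{BB} = 0, so R_B = 8568/243 = 35.26 kN.
Vertical equilibrium: R_A = ΣP − R_B = 81 − 35.26 = 45.74 kN.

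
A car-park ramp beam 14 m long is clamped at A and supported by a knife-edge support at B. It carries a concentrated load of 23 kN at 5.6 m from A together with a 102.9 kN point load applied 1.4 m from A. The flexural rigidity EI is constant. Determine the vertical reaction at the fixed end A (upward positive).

R_A = 119.6 kN

Choose R_B as the redundant. The primary structure is the cantilever fixed at A.
Deflection at B on the released cantilever, summing each load's contribution:
  point load 23 at a = 5.6: Pa²(3L − a)/(6EI) = 4376/EI
  point load 102.9 at a = 1.4: Pa²(3L − a)/(6EI) = 1365/EI
  δ_0 = 5740/EI
Flexibility coefficient — unit upward force at B: δ_{BB} = L³/(3EI) = 914.7/EI.
Compatibility at B: δ_0 − R_B·δ_{BB} = 0, so R_B = 5740/914.7 = 6.276 kN.
Vertical equilibrium: R_A = ΣP − R_B = 125.9 − 6.276 = 119.6 kN.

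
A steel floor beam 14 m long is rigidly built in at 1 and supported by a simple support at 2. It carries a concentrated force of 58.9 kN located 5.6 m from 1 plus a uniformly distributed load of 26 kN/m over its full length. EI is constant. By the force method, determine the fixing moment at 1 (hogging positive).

Release the roller at 2. Primary structure: cantilever fixed at 1.
Downward deflection at the released point 2 due to the loads:
  point load 58.9 at a = 5.6: Pa²(3L − a)/(6EI) = 11206/EI
  UDL 26: wL⁴/(8EI) = 124852/EI
  δ_0 = 136058/EI
Flexibility coefficient — unit upward force at 2: δ_{22} = L³/(3EI) = 914.7/EI.
Compatibility at 2: δ_0 − R_2·δ_{22} = 0, so R_2 = 136058/914.7 = 148.8 kN.
Moment equilibrium about 1: M_1 = Σ(load moments about 1) − R_2·L = 2878 − 148.8×14 = 795.3 kN·m.

M_1 = 795.3 kN·m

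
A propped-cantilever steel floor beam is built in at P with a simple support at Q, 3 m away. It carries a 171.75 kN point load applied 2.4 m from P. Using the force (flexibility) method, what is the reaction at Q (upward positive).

R_Q = 120.9 kN

Take the reaction at Q as the redundant and release it; the primary structure is a cantilever fixed at P.
Downward deflection at the released point Q due to the loads:
  point load 171.75 at a = 2.4: Pa²(3L − a)/(6EI) = 1088/EI
Flexibility coefficient — unit upward force at Q: δ_{QQ} = L³/(3EI) = 9/EI.
Compatibility at Q: δ_0 − R_Q·δ_{QQ} = 0, so R_Q = 1088/9 = 120.9 kN.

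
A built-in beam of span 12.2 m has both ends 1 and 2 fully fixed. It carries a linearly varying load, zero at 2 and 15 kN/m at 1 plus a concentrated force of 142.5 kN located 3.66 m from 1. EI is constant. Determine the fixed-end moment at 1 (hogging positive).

Take the two fixed-end moments M_1, M_2 as redundants; the released structure is the simple span 12.
Simple-span end rotations at 1 and 2 under the given loads:
  at 1: triangular load, peak 15: w₀L³/(45EI) = 605.3/EI
  at 2: triangular load, peak 15: 7w₀L³/(360EI) = 529.6/EI
  at 1: point load 142.5 at a = 3.66: Pab(L + b)/(6LEI) = 1262/EI
  at 2: point load 142.5 at a = 3.66: Pab(L + a)/(6LEI) = 965/EI
  θ_10 = 1867/EI,  θ_20 = 1495/EI
Flexibility coefficients: a unit moment at one end gives L/(3EI) there and L/(6EI) at the far end, so f₁₁ = f₂₂ = 4.067/EI and f₁₂ = f₂₁ = 2.033/EI.
Compatibility — zero rotation at each built-in end:
  4.067 M_1 + 2.033 M_2 = 1867
  2.033 M_1 + 4.067 M_2 = 1495
Solving the pair gives M_1 = 367.2 kN·m and M_2 = 183.9 kN·m (hogging).

M_1 = 367.2 kN·m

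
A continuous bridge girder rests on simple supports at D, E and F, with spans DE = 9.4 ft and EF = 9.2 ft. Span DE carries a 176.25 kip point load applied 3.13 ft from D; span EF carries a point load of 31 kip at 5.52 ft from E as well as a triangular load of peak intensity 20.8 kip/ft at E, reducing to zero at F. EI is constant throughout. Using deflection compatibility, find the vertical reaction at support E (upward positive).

Insert a hinge at E; M_E is the redundant, and each span becomes simply supported.
End slopes at the hinge E, treating each span as simply supported:
  span DE: point load 176.25 at a = 3.13: Pab(L + a)/(6LEI) = 768.4/EI
  span EF: point load 31 at a = 5.52: Pab(L + b)/(6LEI) = 146.9/EI
  span EF: triangular load, peak 20.8: w₀L³/(45EI) = 359.9/EI
  relative rotation θ_0 = (768.4 + 506.9)/EI = 1275/EI
A unit hogging moment at E produces rotation L₁/(3EI) + L₂/(3EI) = 6.2/EI.
Compatibility: M_E·(L₁+L₂)/(3EI) = θ_0, giving M_E = 205.7 kip·ft (hogging).
Span DE, ΣM about D with M_E applied at E: R_E^{DE}·9.4 = 551.7 + 205.7, so R_E^{DE} = 80.57 kip and R_D = 176.2 − 80.57 = 95.68 kip.
Span EF, ΣM about F: R_E^{EF}·9.2 = 700.9 + 205.7, so R_E^{EF} = 98.54 kip and R_F = 126.7 − 98.54 = 28.14 kip.
R_E = 80.57 + 98.54 = 179.1 kip.

R_E = 179.1 kip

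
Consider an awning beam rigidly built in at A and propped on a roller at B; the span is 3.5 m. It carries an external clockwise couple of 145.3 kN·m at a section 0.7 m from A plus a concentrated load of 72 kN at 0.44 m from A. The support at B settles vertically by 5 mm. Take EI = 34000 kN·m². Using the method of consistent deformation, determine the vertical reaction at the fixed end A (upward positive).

Remove the prop at B; the released (primary) structure is a cantilever built in at A.
Deflection at B on the released cantilever, summing each load's contribution:
  clockwise couple 145.3 at a = 0.7: M₀a(2L − a)/(2EI) = 320.4/EI
  point load 72 at a = 0.44: Pa²(3L − a)/(6EI) = 23.37/EI
  δ_0 = 343.8/EI
Flexibility coefficient — unit upward force at B: δ_{BB} = L³/(3EI) = 14.29/EI.
With EI = 34000 kN·m²: δ_0 = 0.010111 m and δ_{BB} = 0.00042 m/kN.
Compatibility — the beam at B must follow the support down by 0.005 m: δ_0 − R_B·δ_{BB} = 0.005, so R_B = (0.010111 − 0.005)/0.00042 = 12.16 kN.
Vertical equilibrium: R_A = ΣP − R_B = 72 − 12.16 = 59.84 kN.

R_A = 59.84 kN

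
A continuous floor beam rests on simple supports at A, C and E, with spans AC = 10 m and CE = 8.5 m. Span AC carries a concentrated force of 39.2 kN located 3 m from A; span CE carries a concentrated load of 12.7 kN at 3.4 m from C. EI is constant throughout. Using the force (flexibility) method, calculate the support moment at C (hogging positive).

Release continuity at C by inserting a hinge; the redundant is the internal moment M_C. The primary structure is two simply-supported spans AC and CE.
Discontinuity in slope at C on the released structure — sum the simple-span end rotations:
  span AC: point load 39.2 at a = 3: Pab(L + a)/(6LEI) = 178.4/EI
  span CE: point load 12.7 at a = 3.4: Pab(L + b)/(6LEI) = 58.72/EI
  relative rotation θ_0 = (178.4 + 58.72)/EI = 237.1/EI
A unit hogging moment at C produces rotation L₁/(3EI) + L₂/(3EI) = 6.167/EI.
Compatibility: M_C·(L₁+L₂)/(3EI) = θ_0, giving M_C = 38.45 kN·m (hogging).

M_C = 38.45 kN·m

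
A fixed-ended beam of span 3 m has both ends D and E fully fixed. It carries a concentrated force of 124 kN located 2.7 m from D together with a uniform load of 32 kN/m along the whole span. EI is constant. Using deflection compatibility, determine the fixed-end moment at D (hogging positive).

Release both end moments; the primary structure is a simply-supported span DE with redundants M_D and M_E.
Simple-span end rotations at D and E under the given loads:
  at D: point load 124 at a = 2.7: Pab(L + b)/(6LEI) = 18.41/EI
  at E: point load 124 at a = 2.7: Pab(L + a)/(6LEI) = 31.81/EI
  at D: UDL 32: wL³/(24EI) = 36/EI
  at E: UDL 32: wL³/(24EI) = 36/EI
  θ_D0 = 54.41/EI,  θ_E0 = 67.81/EI
Flexibility coefficients: a unit moment at one end gives L/(3EI) there and L/(6EI) at the far end, so f₁₁ = f₂₂ = 1/EI and f₁₂ = f₂₁ = 0.5/EI.
Compatibility — zero rotation at each built-in end:
  1 M_D + 0.5 M_E = 54.41
  0.5 M_D + 1 M_E = 67.81
Solving the pair gives M_D = 27.35 kN·m and M_E = 54.13 kN·m (hogging).

M_D = 27.35 kN·m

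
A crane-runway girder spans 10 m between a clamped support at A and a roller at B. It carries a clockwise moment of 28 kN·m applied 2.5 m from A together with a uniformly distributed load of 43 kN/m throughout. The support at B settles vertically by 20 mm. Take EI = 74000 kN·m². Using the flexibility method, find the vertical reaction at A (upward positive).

Take the reaction at B as the redundant and release it; the primary structure is a cantilever fixed at A.
Downward deflection at the released point B due to the loads:
  clockwise couple 28 at a = 2.5: M₀a(2L − a)/(2EI) = 612.5/EI
  UDL 43: wL⁴/(8EI) = 53750/EI
  δ_0 = 54362/EI
Flexibility coefficient — unit upward force at B: δ_{BB} = L³/(3EI) = 333.3/EI.
With EI = 74000 kN·m²: δ_0 = 0.73463 m and δ_{BB} = 0.004505 m/kN.
Compatibility — the beam at B must follow the support down by 0.02 m: δ_0 − R_B·δ_{BB} = 0.02, so R_B = (0.73463 − 0.02)/0.004505 = 158.6 kN.
Vertical equilibrium: R_A = ΣP − R_B = 430 − 158.6 = 271.4 kN.

R_A = 271.4 kN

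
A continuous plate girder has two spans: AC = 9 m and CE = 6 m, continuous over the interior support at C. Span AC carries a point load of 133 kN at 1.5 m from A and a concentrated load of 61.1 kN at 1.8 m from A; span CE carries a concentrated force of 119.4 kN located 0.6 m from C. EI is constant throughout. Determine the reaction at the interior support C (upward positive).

R_C = 173.6 kN

Release continuity at C by inserting a hinge; the redundant is the internal moment M_C. The primary structure is two simply-supported spans AC and CE.
Discontinuity in slope at C on the released structure — sum the simple-span end rotations:
  span AC: point load 133 at a = 1.5: Pab(L + a)/(6LEI) = 290.9/EI
  span AC: point load 61.1 at a = 1.8: Pab(L + a)/(6LEI) = 158.4/EI
  span CE: point load 119.4 at a = 0.6: Pab(L + b)/(6LEI) = 122.5/EI
  relative rotation θ_0 = (449.3 + 122.5)/EI = 571.8/EI
A unit hogging moment at C produces rotation L₁/(3EI) + L₂/(3EI) = 5/EI.
Compatibility: M_C·(L₁+L₂)/(3EI) = θ_0, giving M_C = 114.4 kN·m (hogging).
Span AC, ΣM about A with M_C applied at C: R_C^{AC}·9 = 309.5 + 114.4, so R_C^{AC} = 47.09 kN and R_A = 194.1 − 47.09 = 147 kN.
Span CE, ΣM about E: R_C^{CE}·6 = 644.8 + 114.4, so R_C^{CE} = 126.5 kN and R_E = 119.4 − 126.5 = -7.12 kN.
R_C = 47.09 + 126.5 = 173.6 kN.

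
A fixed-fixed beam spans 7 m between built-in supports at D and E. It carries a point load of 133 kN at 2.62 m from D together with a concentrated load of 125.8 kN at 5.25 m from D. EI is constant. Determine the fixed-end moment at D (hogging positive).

Release both end moments; the primary structure is a simply-supported span DE with redundants M_D and M_E.
End rotations of the released simple span under the applied load (×1/EI):
  at D: point load 133 at a = 2.62: Pab(L + b)/(6LEI) = 413.5/EI
  at E: point load 133 at a = 2.62: Pab(L + a)/(6LEI) = 349.6/EI
  at D: point load 125.8 at a = 5.25: Pab(L + b)/(6LEI) = 240.8/EI
  at E: point load 125.8 at a = 5.25: Pab(L + a)/(6LEI) = 337.1/EI
  θ_D0 = 654.3/EI,  θ_E0 = 686.7/EI
Flexibility coefficients: a unit moment at one end gives L/(3EI) there and L/(6EI) at the far end, so f₁₁ = f₂₂ = 2.333/EI and f₁₂ = f₂₁ = 1.167/EI.
Compatibility — zero rotation at each built-in end:
  2.333 M_D + 1.167 M_E = 654.3
  1.167 M_D + 2.333 M_E = 686.7
Solving the pair gives M_D = 177.7 kN·m and M_E = 205.4 kN·m (hogging).

M_D = 177.7 kN·m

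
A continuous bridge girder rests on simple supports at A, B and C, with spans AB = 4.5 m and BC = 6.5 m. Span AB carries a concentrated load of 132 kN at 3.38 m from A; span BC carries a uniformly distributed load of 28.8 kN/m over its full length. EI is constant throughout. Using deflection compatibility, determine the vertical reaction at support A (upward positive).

R_A = 4.042 kN

Take M_B as the redundant. Released structure: two simple spans AB and BC with a hinge at B.
Discontinuity in slope at B on the released structure — sum the simple-span end rotations:
  span AB: point load 132 at a = 3.38: Pab(L + a)/(6LEI) = 145.8/EI
  span BC: UDL 28.8: wL³/(24EI) = 329.6/EI
  relative rotation θ_0 = (145.8 + 329.6)/EI = 475.4/EI
A unit hogging moment at B produces rotation L₁/(3EI) + L₂/(3EI) = 3.667/EI.
Compatibility: M_B·(L₁+L₂)/(3EI) = θ_0, giving M_B = 129.7 kN·m (hogging).
Span AB, ΣM about A with M_B applied at B: R_B^{AB}·4.5 = 446.2 + 129.7, so R_B^{AB} = 128 kN and R_A = 132 − 128 = 4.042 kN.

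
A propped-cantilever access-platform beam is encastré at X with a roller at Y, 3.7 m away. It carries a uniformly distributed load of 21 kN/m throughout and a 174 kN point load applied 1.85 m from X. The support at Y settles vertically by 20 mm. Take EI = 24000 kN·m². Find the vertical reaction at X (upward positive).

R_X = 196.6 kN

Release the roller at Y. Primary structure: cantilever fixed at X.
Downward deflection at the released point Y due to the loads:
  UDL 21: wL⁴/(8EI) = 492/EI
  point load 174 at a = 1.85: Pa²(3L − a)/(6EI) = 918.1/EI
  δ_0 = 1410/EI
Flexibility coefficient — unit upward force at Y: δ_{YY} = L³/(3EI) = 16.88/EI.
With EI = 24000 kN·m²: δ_0 = 0.058752 m and δ_{YY} = 0.000704 m/kN.
Compatibility — the beam at Y must follow the support down by 0.02 m: δ_0 − R_Y·δ_{YY} = 0.02, so R_Y = (0.058752 − 0.02)/0.000704 = 55.08 kN.
Vertical equilibrium: R_X = ΣP − R_Y = 251.7 − 55.08 = 196.6 kN.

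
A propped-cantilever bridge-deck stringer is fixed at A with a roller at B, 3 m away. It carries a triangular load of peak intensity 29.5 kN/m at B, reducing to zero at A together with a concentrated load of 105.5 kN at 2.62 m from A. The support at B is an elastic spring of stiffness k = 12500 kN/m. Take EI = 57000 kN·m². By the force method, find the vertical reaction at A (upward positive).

Take the reaction at B as the redundant and release it; the primary structure is a cantilever fixed at A.
Primary-structure tip deflection at B by superposition:
  triangular load, peak 29.5 at the free end: 11w₀L⁴/(120EI) = 219/EI
  point load 105.5 at a = 2.62: Pa²(3L − a)/(6EI) = 770.1/EI
  δ_0 = 989.1/EI
Tip deflection under a unit load at B: L³/(3EI) = 9/EI.
With EI = 57000 kN·m²: δ_0 = 0.017353 m and δ_{BB} = 0.000158 m/kN.
Compatibility — the spring shortens by R_B/k under the reaction it provides: δ_0 − R_B·δ_{BB} = R_B/k. With 1/k = 0.00008 m/kN, R_B = δ_0 / (δ_{BB} + 1/k) = 0.017353 / (0.000158 + 0.00008) = 72.94 kN.
Vertical equilibrium: R_A = ΣP − R_B = 149.8 − 72.94 = 76.81 kN.

R_A = 76.81 kN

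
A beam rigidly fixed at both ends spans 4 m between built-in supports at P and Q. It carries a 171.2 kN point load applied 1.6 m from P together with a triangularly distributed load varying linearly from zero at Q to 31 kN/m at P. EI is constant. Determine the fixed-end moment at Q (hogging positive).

M_Q = 82.27 kN·m

Take the two fixed-end moments M_P, M_Q as redundants; the released structure is the simple span PQ.
End rotations of the released simple span under the applied load (×1/EI):
  at P: point load 171.2 at a = 1.6: Pab(L + b)/(6LEI) = 175.3/EI
  at Q: point load 171.2 at a = 1.6: Pab(L + a)/(6LEI) = 153.4/EI
  at P: triangular load, peak 31: w₀L³/(45EI) = 44.09/EI
  at Q: triangular load, peak 31: 7w₀L³/(360EI) = 38.58/EI
  θ_P0 = 219.4/EI,  θ_Q0 = 192/EI
Flexibility coefficients: a unit moment at one end gives L/(3EI) there and L/(6EI) at the far end, so f₁₁ = f₂₂ = 1.333/EI and f₁₂ = f₂₁ = 0.6667/EI.
Compatibility — zero rotation at each built-in end:
  1.333 M_P + 0.6667 M_Q = 219.4
  0.6667 M_P + 1.333 M_Q = 192
Solving the pair gives M_P = 123.4 kN·m and M_Q = 82.27 kN·m (hogging).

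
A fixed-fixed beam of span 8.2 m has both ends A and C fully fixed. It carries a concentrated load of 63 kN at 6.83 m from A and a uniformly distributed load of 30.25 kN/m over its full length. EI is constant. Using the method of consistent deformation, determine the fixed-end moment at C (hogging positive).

M_C = 229.4 kN·m

Take the two fixed-end moments M_A, M_C as redundants; the released structure is the simple span AC.
On the primary (simply-supported) span, the end slopes from the loading are:
  at A: point load 63 at a = 6.83: Pab(L + b)/(6LEI) = 114.7/EI
  at C: point load 63 at a = 6.83: Pab(L + a)/(6LEI) = 180.1/EI
  at A: UDL 30.25: wL³/(24EI) = 695/EI
  at C: UDL 30.25: wL³/(24EI) = 695/EI
  θ_A0 = 809.6/EI,  θ_C0 = 875/EI
Flexibility coefficients: a unit moment at one end gives L/(3EI) there and L/(6EI) at the far end, so f₁₁ = f₂₂ = 2.733/EI and f₁₂ = f₂₁ = 1.367/EI.
Compatibility — zero rotation at each built-in end:
  2.733 M_A + 1.367 M_C = 809.6
  1.367 M_A + 2.733 M_C = 875
Solving the pair gives M_A = 181.5 kN·m and M_C = 229.4 kN·m (hogging).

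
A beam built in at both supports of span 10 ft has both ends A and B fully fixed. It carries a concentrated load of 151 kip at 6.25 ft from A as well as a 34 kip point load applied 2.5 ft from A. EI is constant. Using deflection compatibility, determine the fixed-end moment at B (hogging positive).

Take the two fixed-end moments M_A, M_B as redundants; the released structure is the simple span AB.
Simple-span end rotations at A and B under the given loads:
  at A: point load 151 at a = 6.25: Pab(L + b)/(6LEI) = 811/EI
  at B: point load 151 at a = 6.25: Pab(L + a)/(6LEI) = 958.5/EI
  at A: point load 34 at a = 2.5: Pab(L + b)/(6LEI) = 185.9/EI
  at B: point load 34 at a = 2.5: Pab(L + a)/(6LEI) = 132.8/EI
  θ_A0 = 997/EI,  θ_B0 = 1091/EI
Flexibility coefficients: a unit moment at one end gives L/(3EI) there and L/(6EI) at the far end, so f₁₁ = f₂₂ = 3.333/EI and f₁₂ = f₂₁ = 1.667/EI.
Compatibility — zero rotation at each built-in end:
  3.333 M_A + 1.667 M_B = 997
  1.667 M_A + 3.333 M_B = 1091
Solving the pair gives M_A = 180.5 kip·ft and M_B = 237.1 kip·ft (hogging).

M_B = 237.1 kip·ft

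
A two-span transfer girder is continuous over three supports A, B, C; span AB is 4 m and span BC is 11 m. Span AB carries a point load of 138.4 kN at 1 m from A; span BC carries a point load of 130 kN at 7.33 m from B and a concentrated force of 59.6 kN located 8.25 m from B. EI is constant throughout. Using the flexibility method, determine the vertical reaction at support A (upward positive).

Release continuity at B by inserting a hinge; the redundant is the internal moment M_B. The primary structure is two simply-supported spans AB and BC.
Discontinuity in slope at B on the released structure — sum the simple-span end rotations:
  span AB: point load 138.4 at a = 1: Pab(L + a)/(6LEI) = 86.5/EI
  span BC: point load 130 at a = 7.33: Pab(L + b)/(6LEI) = 777.3/EI
  span BC: point load 59.6 at a = 8.25: Pab(L + b)/(6LEI) = 281.7/EI
  relative rotation θ_0 = (86.5 + 1059)/EI = 1146/EI
A unit hogging moment at B produces rotation L₁/(3EI) + L₂/(3EI) = 5/EI.
Slope continuity at B: θ_0 = M_B·5/EI, so M_B = 1146/5 = 229.1 kN·m (hogging).
Span AB, ΣM about A with M_B applied at B: R_B^{AB}·4 = 138.4 + 229.1, so R_B^{AB} = 91.88 kN and R_A = 138.4 − 91.88 = 46.52 kN.

R_A = 46.52 kN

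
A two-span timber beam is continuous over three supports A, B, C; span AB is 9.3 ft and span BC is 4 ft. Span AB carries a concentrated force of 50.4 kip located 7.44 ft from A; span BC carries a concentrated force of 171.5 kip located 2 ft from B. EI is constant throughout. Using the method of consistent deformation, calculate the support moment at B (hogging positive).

M_B = 85.88 kip·ft

Release continuity at B by inserting a hinge; the redundant is the internal moment M_B. The primary structure is two simply-supported spans AB and BC.
Rotations at B on the released spans (each span's end-slope, ×1/EI):
  span AB: point load 50.4 at a = 7.44: Pab(L + a)/(6LEI) = 209.2/EI
  span BC: point load 171.5 at a = 2: Pab(L + b)/(6LEI) = 171.5/EI
  relative rotation θ_0 = (209.2 + 171.5)/EI = 380.7/EI
A unit hogging moment at B produces rotation L₁/(3EI) + L₂/(3EI) = 4.433/EI.
Compatibility: M_B·(L₁+L₂)/(3EI) = θ_0, giving M_B = 85.88 kip·ft (hogging).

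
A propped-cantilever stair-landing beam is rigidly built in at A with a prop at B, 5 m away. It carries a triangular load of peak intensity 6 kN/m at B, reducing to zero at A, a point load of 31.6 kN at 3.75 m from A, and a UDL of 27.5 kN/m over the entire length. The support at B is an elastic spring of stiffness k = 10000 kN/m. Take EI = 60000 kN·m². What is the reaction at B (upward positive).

Choose R_B as the redundant. The primary structure is the cantilever fixed at A.
Primary-structure tip deflection at B by superposition:
  triangular load, peak 6 at the free end: 11w₀L⁴/(120EI) = 343.8/EI
  point load 31.6 at a = 3.75: Pa²(3L − a)/(6EI) = 833.2/EI
  UDL 27.5: wL⁴/(8EI) = 2148/EI
  δ_0 = 3325/EI
Tip deflection under a unit load at B: L³/(3EI) = 41.67/EI.
With EI = 60000 kN·m²: δ_0 = 0.055423 m and δ_{BB} = 0.000694 m/kN.
Compatibility — the spring shortens by R_B/k under the reaction it provides: δ_0 − R_B·δ_{BB} = R_B/k. With 1/k = 0.0001 m/kN, R_B = δ_0 / (δ_{BB} + 1/k) = 0.055423 / (0.000694 + 0.0001) = 69.76 kN.

R_B = 69.76 kN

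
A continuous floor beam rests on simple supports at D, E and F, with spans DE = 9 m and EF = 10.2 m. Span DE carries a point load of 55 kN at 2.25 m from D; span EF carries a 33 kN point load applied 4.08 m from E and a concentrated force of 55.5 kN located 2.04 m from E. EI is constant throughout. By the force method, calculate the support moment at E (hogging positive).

M_E = 104.8 kN·m

Take M_E as the redundant. Released structure: two simple spans DE and EF with a hinge at E.
Rotations at E on the released spans (each span's end-slope, ×1/EI):
  span DE: point load 55 at a = 2.25: Pab(L + a)/(6LEI) = 174/EI
  span EF: point load 33 at a = 4.08: Pab(L + b)/(6LEI) = 219.7/EI
  span EF: point load 55.5 at a = 2.04: Pab(L + b)/(6LEI) = 277.2/EI
  relative rotation θ_0 = (174 + 496.9)/EI = 670.9/EI
A unit hogging moment at E produces rotation L₁/(3EI) + L₂/(3EI) = 6.4/EI.
Slope continuity at E: θ_0 = M_E·6.4/EI, so M_E = 670.9/6.4 = 104.8 kN·m (hogging).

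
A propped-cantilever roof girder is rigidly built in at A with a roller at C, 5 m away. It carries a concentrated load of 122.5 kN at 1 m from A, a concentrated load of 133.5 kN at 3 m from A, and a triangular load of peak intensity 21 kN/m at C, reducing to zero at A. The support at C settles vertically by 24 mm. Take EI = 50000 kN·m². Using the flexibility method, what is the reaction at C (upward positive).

Release the roller at C. Primary structure: cantilever fixed at A.
Deflection at C on the released cantilever, summing each load's contribution:
  point load 122.5 at a = 1: Pa²(3L − a)/(6EI) = 285.8/EI
  point load 133.5 at a = 3: Pa²(3L − a)/(6EI) = 2403/EI
  triangular load, peak 21 at the free end: 11w₀L⁴/(120EI) = 1203/EI
  δ_0 = 3892/EI
Tip deflection under a unit load at C: L³/(3EI) = 41.67/EI.
With EI = 50000 kN·m²: δ_0 = 0.077839 m and δ_{CC} = 0.000833 m/kN.
Compatibility — the beam at C must follow the support down by 0.024 m: δ_0 − R_C·δ_{CC} = 0.024, so R_C = (0.077839 − 0.024)/0.000833 = 64.61 kN.

R_C = 64.61 kN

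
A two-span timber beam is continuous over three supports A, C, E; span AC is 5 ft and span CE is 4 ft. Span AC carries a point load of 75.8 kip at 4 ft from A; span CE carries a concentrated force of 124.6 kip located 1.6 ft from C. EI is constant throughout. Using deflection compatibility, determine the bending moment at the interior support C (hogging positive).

Release continuity at C by inserting a hinge; the redundant is the internal moment M_C. The primary structure is two simply-supported spans AC and CE.
Rotations at C on the released spans (each span's end-slope, ×1/EI):
  span AC: point load 75.8 at a = 4: Pab(L + a)/(6LEI) = 90.96/EI
  span CE: point load 124.6 at a = 1.6: Pab(L + b)/(6LEI) = 127.6/EI
  relative rotation θ_0 = (90.96 + 127.6)/EI = 218.6/EI
A unit hogging moment at C produces rotation L₁/(3EI) + L₂/(3EI) = 3/EI.
Slope continuity at C: θ_0 = M_C·3/EI, so M_C = 218.6/3 = 72.85 kip·ft (hogging).

M_C = 72.85 kip·ft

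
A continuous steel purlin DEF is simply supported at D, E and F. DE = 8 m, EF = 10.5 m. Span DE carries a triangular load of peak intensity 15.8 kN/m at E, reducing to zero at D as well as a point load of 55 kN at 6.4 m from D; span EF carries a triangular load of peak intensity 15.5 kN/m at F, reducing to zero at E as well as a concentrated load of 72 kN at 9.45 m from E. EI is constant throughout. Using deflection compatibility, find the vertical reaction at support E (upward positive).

R_E = 150.1 kN

Take M_E as the redundant. Released structure: two simple spans DE and EF with a hinge at E.
Discontinuity in slope at E on the released structure — sum the simple-span end rotations:
  span DE: triangular load, peak 15.8: w₀L³/(45EI) = 179.8/EI
  span DE: point load 55 at a = 6.4: Pab(L + a)/(6LEI) = 169/EI
  span EF: triangular load, peak 15.5: 7w₀L³/(360EI) = 348.9/EI
  span EF: point load 72 at a = 9.45: Pab(L + b)/(6LEI) = 131/EI
  relative rotation θ_0 = (348.7 + 479.9)/EI = 828.6/EI
A unit hogging moment at E produces rotation L₁/(3EI) + L₂/(3EI) = 6.167/EI.
Compatibility: M_E·(L₁+L₂)/(3EI) = θ_0, giving M_E = 134.4 kN·m (hogging).
Span DE, ΣM about D with M_E applied at E: R_E^{DE}·8 = 689.1 + 134.4, so R_E^{DE} = 102.9 kN and R_D = 118.2 − 102.9 = 15.27 kN.
Span EF, ΣM about F: R_E^{EF}·10.5 = 360.4 + 134.4, so R_E^{EF} = 47.12 kN and R_F = 153.4 − 47.12 = 106.3 kN.
R_E = 102.9 + 47.12 = 150.1 kN.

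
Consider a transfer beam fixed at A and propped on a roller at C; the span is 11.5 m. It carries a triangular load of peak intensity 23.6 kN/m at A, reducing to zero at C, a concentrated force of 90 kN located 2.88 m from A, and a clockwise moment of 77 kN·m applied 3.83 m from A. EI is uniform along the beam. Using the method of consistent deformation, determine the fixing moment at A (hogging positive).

Release the roller at C. Primary structure: cantilever fixed at A.
Free-end deflection of the primary structure under the applied loading (downward +):
  triangular load, peak 23.6 at the fixed end: w₀L⁴/(30EI) = 13759/EI
  point load 90 at a = 2.88: Pa²(3L − a)/(6EI) = 3934/EI
  clockwise couple 77 at a = 3.83: M₀a(2L − a)/(2EI) = 2827/EI
  δ_0 = 20520/EI
Tip deflection under a unit load at C: L³/(3EI) = 507/EI.
Compatibility at C: δ_0 − R_C·δ_{CC} = 0, so R_C = 20520/507 = 40.48 kN.
Moment equilibrium about A: M_A = Σ(load moments about A) − R_C·L = 856.4 − 40.48×11.5 = 390.9 kN·m.

M_A = 390.9 kN·m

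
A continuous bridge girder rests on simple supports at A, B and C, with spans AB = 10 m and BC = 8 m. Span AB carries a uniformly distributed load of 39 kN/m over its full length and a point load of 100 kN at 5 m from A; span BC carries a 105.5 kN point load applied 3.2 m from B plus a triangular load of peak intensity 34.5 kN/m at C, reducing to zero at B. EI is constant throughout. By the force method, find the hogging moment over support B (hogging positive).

M_B = 504.3 kN·m

Release continuity at B by inserting a hinge; the redundant is the internal moment M_B. The primary structure is two simply-supported spans AB and BC.
Rotations at B on the released spans (each span's end-slope, ×1/EI):
  span AB: UDL 39: wL³/(24EI) = 1625/EI
  span AB: point load 100 at a = 5: Pab(L + a)/(6LEI) = 625/EI
  span BC: point load 105.5 at a = 3.2: Pab(L + b)/(6LEI) = 432.1/EI
  span BC: triangular load, peak 34.5: 7w₀L³/(360EI) = 343.5/EI
  relative rotation θ_0 = (2250 + 775.6)/EI = 3026/EI
A unit hogging moment at B produces rotation L₁/(3EI) + L₂/(3EI) = 6/EI.
Compatibility: M_B·(L₁+L₂)/(3EI) = θ_0, giving M_B = 504.3 kN·m (hogging).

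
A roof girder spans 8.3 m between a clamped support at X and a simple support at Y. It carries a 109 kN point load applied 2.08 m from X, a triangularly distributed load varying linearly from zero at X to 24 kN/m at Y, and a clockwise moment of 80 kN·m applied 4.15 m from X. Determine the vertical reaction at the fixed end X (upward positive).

R_X = 133.6 kN

Choose R_Y as the redundant. The primary structure is the cantilever fixed at X.
Downward deflection at the released point Y due to the loads:
  point load 109 at a = 2.08: Pa²(3L − a)/(6EI) = 1794/EI
  triangular load, peak 24 at the free end: 11w₀L⁴/(120EI) = 10441/EI
  clockwise couple 80 at a = 4.15: M₀a(2L − a)/(2EI) = 2067/EI
  δ_0 = 14301/EI
Flexibility coefficient — unit upward force at Y: δ_{YY} = L³/(3EI) = 190.6/EI.
The prop prevents deflection at Y: R_Y = δ_0/δ_{YY} = 14301/190.6 = 75.03 kN.
Vertical equilibrium: R_X = ΣP − R_Y = 208.6 − 75.03 = 133.6 kN.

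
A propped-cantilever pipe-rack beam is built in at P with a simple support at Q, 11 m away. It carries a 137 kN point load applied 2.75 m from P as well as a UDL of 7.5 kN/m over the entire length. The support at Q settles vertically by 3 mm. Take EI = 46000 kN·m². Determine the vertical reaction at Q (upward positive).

R_Q = 42.4 kN

Release the roller at Q. Primary structure: cantilever fixed at P.
Primary-structure tip deflection at Q by superposition:
  point load 137 at a = 2.75: Pa²(3L − a)/(6EI) = 5223/EI
  UDL 7.5: wL⁴/(8EI) = 13726/EI
  δ_0 = 18949/EI
Tip deflection under a unit load at Q: L³/(3EI) = 443.7/EI.
With EI = 46000 kN·m²: δ_0 = 0.41194 m and δ_{QQ} = 0.009645 m/kN.
Compatibility — the beam at Q must follow the support down by 0.003 m: δ_0 − R_Q·δ_{QQ} = 0.003, so R_Q = (0.41194 − 0.003)/0.009645 = 42.4 kN.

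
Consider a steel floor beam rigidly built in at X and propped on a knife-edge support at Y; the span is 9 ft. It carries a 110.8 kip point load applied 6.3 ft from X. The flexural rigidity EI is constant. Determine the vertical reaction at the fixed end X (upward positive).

R_X = 48.36 kip

Take the reaction at Y as the redundant and release it; the primary structure is a cantilever fixed at X.
Deflection at Y on the released cantilever, summing each load's contribution:
  point load 110.8 at a = 6.3: Pa²(3L − a)/(6EI) = 15172/EI
Flexibility coefficient — unit upward force at Y: δ_{YY} = L³/(3EI) = 243/EI.
Compatibility at Y: δ_0 − R_Y·δ_{YY} = 0, so R_Y = 15172/243 = 62.44 kip.
Vertical equilibrium: R_X = ΣP − R_Y = 110.8 − 62.44 = 48.36 kip.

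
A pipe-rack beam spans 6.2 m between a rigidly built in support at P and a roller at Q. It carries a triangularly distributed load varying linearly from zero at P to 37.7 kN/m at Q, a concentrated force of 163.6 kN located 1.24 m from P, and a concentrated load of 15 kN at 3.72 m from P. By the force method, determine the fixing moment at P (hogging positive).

M_P = 246.2 kN·m

Remove the prop at Q; the released (primary) structure is a cantilever built in at P.
Free-end deflection of the primary structure under the applied loading (downward +):
  triangular load, peak 37.7 at the free end: 11w₀L⁴/(120EI) = 5106/EI
  point load 163.6 at a = 1.24: Pa²(3L − a)/(6EI) = 727.8/EI
  point load 15 at a = 3.72: Pa²(3L − a)/(6EI) = 514.8/EI
  δ_0 = 6349/EI
Flexibility coefficient — unit upward force at Q: δ_{QQ} = L³/(3EI) = 79.44/EI.
The prop prevents deflection at Q: R_Q = δ_0/δ_{QQ} = 6349/79.44 = 79.92 kN.
Moment equilibrium about P: M_P = Σ(load moments about P) − R_Q·L = 741.7 − 79.92×6.2 = 246.2 kN·m.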